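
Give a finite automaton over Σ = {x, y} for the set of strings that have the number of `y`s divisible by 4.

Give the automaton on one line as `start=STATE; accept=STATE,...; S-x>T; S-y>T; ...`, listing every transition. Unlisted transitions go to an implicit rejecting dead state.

start=q0; accept=q0; q0-x>q0; q0-y>q1; q1-x>q1; q1-y>q2; q2-x>q2; q2-y>q3; q3-x>q3; q3-y>q0

The only thing that matters is how many `y`s have appeared, reduced mod 4. Use one state per residue: q0 for 0, …, q3 for 3. Reading `y` moves to the next residue; anything else stays put. q0 is accepting.
With 4 states:
        x   y  
>* q0   q0  q1 
   q1   q1  q2 
   q2   q2  q3 
   q3   q3  q0 
(> = start, * = accepting)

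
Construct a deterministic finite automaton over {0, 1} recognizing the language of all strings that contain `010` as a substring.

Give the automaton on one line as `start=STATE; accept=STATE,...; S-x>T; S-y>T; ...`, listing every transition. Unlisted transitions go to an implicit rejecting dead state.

Track how much of `010` has been matched so far: state q0 is no progress, q3 is the absorbing accept state reached once `010` has occurred. Intermediate states record partial matches; on a mismatch, fall back to the longest reusable overlap.
4 states suffice.
        0   1  
>  q0   q1  q0 
   q1   q1  q2 
   q2   q3  q0 
 * q3   q3  q3 
(> = start, * = accepting)

start=q0; accept=q3; q0-0>q1; q0-1>q0; q1-0>q1; q1-1>q2; q2-0>q3; q2-1>q0; q3-0>q3; q3-1>q3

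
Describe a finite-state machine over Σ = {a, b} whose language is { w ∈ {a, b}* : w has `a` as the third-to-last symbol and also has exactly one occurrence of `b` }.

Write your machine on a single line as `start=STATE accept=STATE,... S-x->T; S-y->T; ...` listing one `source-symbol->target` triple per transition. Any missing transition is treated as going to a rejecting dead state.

Run two small machines in parallel and take their product. One (15 states) tracks the last 3 symbols read; the other (3 states) tracks the count of `b`s, saturating at 2. Each combined state is a pair, one component from each; accept when both components accept. Minimizing collapses redundant product states.
11 states suffice.
          a    b  
>  q0     q1   q2 
   q1     q3   q4 
   q2     q5   q6 
   q3     q3   q7 
   q4     q8   q6 
   q5     q9   q6 
   q6     q6   q6 
 * q7     q8   q6 
 * q8     q9   q6 
   q9    q10   q6 
 * q10   q10   q6 
(> = start, * = accepting)

start=q0; accept=q7,q8,q10; q0-a->q1; q0-b->q2; q1-a->q3; q1-b->q4; q2-a->q5; q2-b->q6; q3-a->q3; q3-b->q7; q4-a->q8; q4-b->q6; q5-a->q9; q5-b->q6; q6-a->q6; q6-b->q6; q7-a->q8; q7-b->q6; q8-a->q9; q8-b->q6; q9-a->q10; q9-b->q6; q10-a->q10; q10-b->q6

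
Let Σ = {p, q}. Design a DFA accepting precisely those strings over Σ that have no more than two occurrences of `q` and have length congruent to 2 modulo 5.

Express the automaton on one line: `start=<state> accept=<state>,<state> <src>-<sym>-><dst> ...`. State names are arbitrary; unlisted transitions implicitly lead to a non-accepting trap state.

start=A accept=D,E,F A-p->B A-q->C B-p->D B-q->E C-p->E C-q->F D-p->G D-q->H E-p->H E-q->I F-p->I F-q->J G-p->K G-q->L H-p->L H-q->M I-p->M I-q->J J-p->J J-q->J K-p->A K-q->N L-p->N L-q->O M-p->O M-q->J N-p->C N-q->P O-p->P O-q->J P-p->F P-q->J

Handle the two conditions separately and then intersect. The first has 4 states tracking the count of `q`s, saturating at 3; the second has 5 states tracking the input length modulo 5. A product state is a pair (one from each), accepting exactly when both do. Equivalent product states are then merged.
With 16 states:
       p  q 
>  A   B  C 
   B   D  E 
   C   E  F 
 * D   G  H 
 * E   H  I 
 * F   I  J 
   G   K  L 
   H   L  M 
   I   M  J 
   J   J  J 
   K   A  N 
   L   N  O 
   M   O  J 
   N   C  P 
   O   P  J 
   P   F  J 
(> = start, * = accepting)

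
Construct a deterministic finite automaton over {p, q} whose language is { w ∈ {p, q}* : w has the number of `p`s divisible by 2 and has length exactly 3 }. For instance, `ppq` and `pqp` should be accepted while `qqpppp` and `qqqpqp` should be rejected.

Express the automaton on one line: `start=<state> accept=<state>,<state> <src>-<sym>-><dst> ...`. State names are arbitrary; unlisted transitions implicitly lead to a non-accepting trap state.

Build one automaton per condition and run them in lockstep. The first has 2 states tracking the count of `p`s modulo 2; the second has 5 states tracking the input length, saturating at 4. A product state is a pair (one from each), accepting exactly when both do. Equivalent product states are then merged.
A 7-state machine:
        p   q  
>  S0   S1  S2 
   S1   S3  S4 
   S2   S4  S3 
   S3   S5  S6 
   S4   S6  S5 
   S5   S5  S5 
 * S6   S5  S5 
(> = start, * = accepting)

start=S0 accept=S6 S0-p->S1 S0-q->S2 S1-p->S3 S1-q->S4 S2-p->S4 S2-q->S3 S3-p->S5 S3-q->S6 S4-p->S6 S4-q->S5 S5-p->S5 S5-q->S5 S6-p->S5 S6-q->S5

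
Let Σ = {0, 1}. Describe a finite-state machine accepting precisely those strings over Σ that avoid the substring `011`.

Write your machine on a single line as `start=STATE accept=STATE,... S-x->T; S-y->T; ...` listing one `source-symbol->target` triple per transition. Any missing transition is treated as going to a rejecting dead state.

Track partial matches of the forbidden pattern `011`. State q3 is a dead state reached once `011` has occurred; every other state accepts. q0 means no part of `011` is currently matched.
A 4-state machine:
        0   1  
>* q0   q1  q0 
 * q1   q1  q2 
 * q2   q1  q3 
   q3   q3  q3 
(> = start, * = accepting)

start=q0; accept=q0,q1,q2; q0-0->q1; q0-1->q0; q1-0->q1; q1-1->q2; q2-0->q1; q2-1->q3; q3-0->q3; q3-1->q3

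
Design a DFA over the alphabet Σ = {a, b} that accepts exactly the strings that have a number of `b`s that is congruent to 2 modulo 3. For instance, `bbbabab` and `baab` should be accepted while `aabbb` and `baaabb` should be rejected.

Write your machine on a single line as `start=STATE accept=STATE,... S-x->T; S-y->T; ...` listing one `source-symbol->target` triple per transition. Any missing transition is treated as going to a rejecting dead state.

The only thing that matters is how many `b`s have appeared, reduced mod 3. Use one state per residue: q0 for 0, …, q2 for 2. Reading `b` moves to the next residue; anything else stays put. q2 is accepting.
With 3 states:
        a   b  
>  q0   q0  q1 
   q1   q1  q2 
 * q2   q2  q0 
(> = start, * = accepting)

start=q0; accept=q2; q0-a->q0; q0-b->q1; q1-a->q1; q1-b->q2; q2-a->q2; q2-b->q0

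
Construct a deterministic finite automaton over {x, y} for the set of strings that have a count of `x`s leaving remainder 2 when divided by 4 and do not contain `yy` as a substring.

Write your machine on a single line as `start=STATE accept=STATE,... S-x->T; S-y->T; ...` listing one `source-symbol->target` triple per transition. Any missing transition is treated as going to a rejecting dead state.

Build one automaton per condition and run them in lockstep. One (4 states) tracks the count of `x`s modulo 4; the other (3 states) tracks partial matches of the forbidden pattern `yy`. Each combined state is a pair, one component from each; accept when both components accept.
A 12-state machine:
          x    y  
>  q0     q1   q2 
   q1     q3   q4 
   q2     q1   q5 
 * q3     q6   q7 
   q4     q3   q8 
   q5     q8   q5 
   q6     q0   q9 
 * q7     q6  q10 
   q8    q10   q8 
   q9     q0  q11 
   q10   q11  q10 
   q11    q5  q11 
(> = start, * = accepting)

start=q0; accept=q3,q7; q0-x->q1; q0-y->q2; q1-x->q3; q1-y->q4; q2-x->q1; q2-y->q5; q3-x->q6; q3-y->q7; q4-x->q3; q4-y->q8; q5-x->q8; q5-y->q5; q6-x->q0; q6-y->q9; q7-x->q6; q7-y->q10; q8-x->q10; q8-y->q8; q9-x->q0; q9-y->q11; q10-x->q11; q10-y->q10; q11-x->q5; q11-y->q11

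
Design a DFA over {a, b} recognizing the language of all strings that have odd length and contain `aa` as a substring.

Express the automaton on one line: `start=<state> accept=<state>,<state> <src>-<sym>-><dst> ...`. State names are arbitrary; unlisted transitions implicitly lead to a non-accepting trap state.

start=s0 accept=s5 s0-a->s1 s0-b->s2 s1-a->s3 s1-b->s0 s2-a->s4 s2-b->s0 s3-a->s5 s3-b->s5 s4-a->s5 s4-b->s2 s5-a->s3 s5-b->s3

Build one automaton per condition and run them in lockstep. One (2 states) tracks the input length modulo 2; the other (3 states) tracks whether and how much of `aa` has been seen. Each combined state is a pair, one component from each; accept when both components accept.
6 states suffice.
        a   b  
>  s0   s1  s2 
   s1   s3  s0 
   s2   s4  s0 
   s3   s5  s5 
   s4   s5  s2 
 * s5   s3  s3 
(> = start, * = accepting)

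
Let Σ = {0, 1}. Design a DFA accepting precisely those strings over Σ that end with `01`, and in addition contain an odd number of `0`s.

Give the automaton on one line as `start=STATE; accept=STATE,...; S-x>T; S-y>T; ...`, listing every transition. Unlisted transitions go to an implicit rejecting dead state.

Handle the two conditions separately and then intersect. One (3 states) tracks how much of the suffix `01` has currently been matched; the other (2 states) tracks the count of `0`s modulo 2. Each combined state is a pair, one component from each; accept when both components accept. After merging equivalent states the machine shrinks.
With 4 states:
        0   1  
>  q0   q1  q0 
   q1   q0  q2 
 * q2   q0  q3 
   q3   q0  q3 
(> = start, * = accepting)

start=q0; accept=q2; q0-0>q1; q0-1>q0; q1-0>q0; q1-1>q2; q2-0>q0; q2-1>q3; q3-0>q0; q3-1>q3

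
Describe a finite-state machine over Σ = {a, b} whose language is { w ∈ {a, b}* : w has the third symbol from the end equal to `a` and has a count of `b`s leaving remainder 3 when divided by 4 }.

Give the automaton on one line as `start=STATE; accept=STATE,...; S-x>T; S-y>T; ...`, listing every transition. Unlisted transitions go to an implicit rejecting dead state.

start=q0; accept=q7,q11,q12,q14; q0-a>q0; q0-b>q1; q1-a>q2; q1-b>q3; q2-a>q2; q2-b>q4; q3-a>q5; q3-b>q6; q4-a>q5; q4-b>q7; q5-a>q8; q5-b>q9; q6-a>q10; q6-b>q0; q7-a>q10; q7-b>q0; q8-a>q8; q8-b>q11; q9-a>q12; q9-b>q0; q10-a>q13; q10-b>q0; q11-a>q12; q11-b>q0; q12-a>q13; q12-b>q0; q13-a>q14; q13-b>q0; q14-a>q14; q14-b>q0

Handle the two conditions separately and then intersect. One (15 states) tracks the last 3 symbols read; the other (4 states) tracks the count of `b`s modulo 4. Each combined state is a pair, one component from each; accept when both components accept. Minimizing collapses redundant product states.
With 15 states:
          a    b  
>  q0     q0   q1 
   q1     q2   q3 
   q2     q2   q4 
   q3     q5   q6 
   q4     q5   q7 
   q5     q8   q9 
   q6    q10   q0 
 * q7    q10   q0 
   q8     q8  q11 
   q9    q12   q0 
   q10   q13   q0 
 * q11   q12   q0 
 * q12   q13   q0 
   q13   q14   q0 
 * q14   q14   q0 
(> = start, * = accepting)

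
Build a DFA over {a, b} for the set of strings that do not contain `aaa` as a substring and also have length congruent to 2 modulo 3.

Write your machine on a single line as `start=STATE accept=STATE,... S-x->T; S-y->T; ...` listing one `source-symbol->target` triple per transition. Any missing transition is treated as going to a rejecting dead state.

Handle the two conditions separately and then intersect. One (4 states) tracks partial matches of the forbidden pattern `aaa`; the other (3 states) tracks the input length modulo 3. Each combined state is a pair, one component from each; accept when both components accept.
A 12-state machine:
          a    b  
>  S0     S1   S2 
   S1     S3   S4 
   S2     S5   S4 
 * S3     S6   S0 
 * S4     S7   S0 
 * S5     S8   S0 
   S6     S9   S9 
   S7    S10   S2 
   S8     S9   S2 
   S9    S11  S11 
   S10   S11   S4 
   S11    S6   S6 
(> = start, * = accepting)

start=S0; accept=S3,S4,S5; S0-a->S1; S0-b->S2; S1-a->S3; S1-b->S4; S2-a->S5; S2-b->S4; S3-a->S6; S3-b->S0; S4-a->S7; S4-b->S0; S5-a->S8; S5-b->S0; S6-a->S9; S6-b->S9; S7-a->S10; S7-b->S2; S8-a->S9; S8-b->S2; S9-a->S11; S9-b->S11; S10-a->S11; S10-b->S4; S11-a->S6; S11-b->S6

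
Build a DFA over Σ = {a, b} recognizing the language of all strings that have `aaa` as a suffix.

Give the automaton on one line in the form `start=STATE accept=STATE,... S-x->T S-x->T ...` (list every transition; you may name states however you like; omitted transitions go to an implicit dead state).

Let each state record the length of the longest suffix of the input read so far that is also a prefix of `aaa`. S1 means the last symbol is `a`; S2 means the last 2 symbols are `aa`; S3 means the last 3 symbols are `aaa`. Accept only at S3, where the string currently ends in `aaa`.
4 states suffice.
        a   b  
>  S0   S1  S0 
   S1   S2  S0 
   S2   S3  S0 
 * S3   S3  S0 
(> = start, * = accepting)

start=S0 accept=S3 S0-a->S1 S0-b->S0 S1-a->S2 S1-b->S0 S2-a->S3 S2-b->S0 S3-a->S3 S3-b->S0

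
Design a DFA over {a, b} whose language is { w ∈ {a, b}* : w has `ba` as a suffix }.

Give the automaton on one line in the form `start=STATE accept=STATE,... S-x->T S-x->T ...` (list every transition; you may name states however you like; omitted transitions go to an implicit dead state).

Remember how much of `ba` the current input suffix matches. State s0 means no match yet; s1 means the last symbol is `b`; s2 means the last 2 symbols are `ba`. Only s2 accepts. On a mismatch, fall back to the longest proper suffix that is still a prefix of `ba`.
3 states suffice.
        a   b  
>  s0   s0  s1 
   s1   s2  s1 
 * s2   s0  s1 
(> = start, * = accepting)

start=s0 accept=s2 s0-a->s0 s0-b->s1 s1-a->s2 s1-b->s1 s2-a->s0 s2-b->s1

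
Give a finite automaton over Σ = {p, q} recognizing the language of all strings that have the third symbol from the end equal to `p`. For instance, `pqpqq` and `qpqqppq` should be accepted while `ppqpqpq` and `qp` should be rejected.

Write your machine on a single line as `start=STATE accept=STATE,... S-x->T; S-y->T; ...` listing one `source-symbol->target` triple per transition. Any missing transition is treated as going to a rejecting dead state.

start=A; accept=H,I,J,K; A-p->B; A-q->C; B-p->D; B-q->E; C-p->F; C-q->G; D-p->H; D-q->I; E-p->J; E-q->K; F-p->L; F-q->M; G-p->N; G-q->O; H-p->H; H-q->I; I-p->J; I-q->K; J-p->L; J-q->M; K-p->N; K-q->O; L-p->H; L-q->I; M-p->J; M-q->K; N-p->L; N-q->M; O-p->N; O-q->O

Because acceptance depends on a position counted from the end, the machine has to buffer the most recent 3 symbols. Make each state the string of the last up-to-3 symbols read; on input `x` shift the window left and append `x`. Accept when the buffered window has length 3 and begins with `p`.
With 15 states:
       p  q 
>  A   B  C 
   B   D  E 
   C   F  G 
   D   H  I 
   E   J  K 
   F   L  M 
   G   N  O 
 * H   H  I 
 * I   J  K 
 * J   L  M 
 * K   N  O 
   L   H  I 
   M   J  K 
   N   L  M 
   O   N  O 
(> = start, * = accepting)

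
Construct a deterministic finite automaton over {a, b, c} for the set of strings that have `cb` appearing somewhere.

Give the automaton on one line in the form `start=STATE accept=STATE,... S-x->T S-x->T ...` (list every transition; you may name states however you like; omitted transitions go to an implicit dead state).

Track how much of `cb` has been matched so far: state S0 is no progress, S2 is the absorbing accept state reached once `cb` has occurred. Intermediate states record partial matches; on a mismatch, fall back to the longest reusable overlap.
        a   b   c  
>  S0   S0  S0  S1 
   S1   S0  S2  S1 
 * S2   S2  S2  S2 
(> = start, * = accepting)

start=S0 accept=S2 S0-a->S0 S0-b->S0 S0-c->S1 S1-a->S0 S1-b->S2 S1-c->S1 S2-a->S2 S2-b->S2 S2-c->S2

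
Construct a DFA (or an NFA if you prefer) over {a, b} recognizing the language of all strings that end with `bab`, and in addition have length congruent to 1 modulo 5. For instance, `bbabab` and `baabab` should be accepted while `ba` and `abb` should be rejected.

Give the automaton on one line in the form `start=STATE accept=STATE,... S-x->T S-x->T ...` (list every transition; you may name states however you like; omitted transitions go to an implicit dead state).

start=S0 accept=S18 S0-a->S1 S0-b->S2 S1-a->S3 S1-b->S4 S2-a->S5 S2-b->S4 S3-a->S6 S3-b->S7 S4-a->S8 S4-b->S7 S5-a->S6 S5-b->S9 S6-a->S10 S6-b->S11 S7-a->S12 S7-b->S11 S8-a->S10 S8-b->S13 S9-a->S12 S9-b->S11 S10-a->S0 S10-b->S14 S11-a->S15 S11-b->S14 S12-a->S0 S12-b->S16 S13-a->S15 S13-b->S14 S14-a->S17 S14-b->S2 S15-a->S1 S15-b->S18 S16-a->S17 S16-b->S2 S17-a->S3 S17-b->S19 S18-a->S5 S18-b->S4 S19-a->S8 S19-b->S7

Handle the two conditions separately and then intersect. The first has 4 states tracking how much of the suffix `bab` has currently been matched; the second has 5 states tracking the input length modulo 5. A product state is a pair (one from each), accepting exactly when both do.
With 20 states:
          a    b  
>  S0     S1   S2 
   S1     S3   S4 
   S2     S5   S4 
   S3     S6   S7 
   S4     S8   S7 
   S5     S6   S9 
   S6    S10  S11 
   S7    S12  S11 
   S8    S10  S13 
   S9    S12  S11 
   S10    S0  S14 
   S11   S15  S14 
   S12    S0  S16 
   S13   S15  S14 
   S14   S17   S2 
   S15    S1  S18 
   S16   S17   S2 
   S17    S3  S19 
 * S18    S5   S4 
   S19    S8   S7 
(> = start, * = accepting)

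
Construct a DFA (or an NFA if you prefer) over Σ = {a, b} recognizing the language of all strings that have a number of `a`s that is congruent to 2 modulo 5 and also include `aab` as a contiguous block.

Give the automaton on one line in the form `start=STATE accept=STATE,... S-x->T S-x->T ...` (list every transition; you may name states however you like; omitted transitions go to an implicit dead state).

start=S0 accept=S5 S0-a->S1 S0-b->S0 S1-a->S2 S1-b->S3 S2-a->S4 S2-b->S5 S3-a->S6 S3-b->S3 S4-a->S7 S4-b->S8 S5-a->S8 S5-b->S5 S6-a->S4 S6-b->S9 S7-a->S10 S7-b->S11 S8-a->S11 S8-b->S8 S9-a->S12 S9-b->S9 S10-a->S13 S10-b->S14 S11-a->S14 S11-b->S11 S12-a->S7 S12-b->S15 S13-a->S2 S13-b->S16 S14-a->S16 S14-b->S14 S15-a->S17 S15-b->S15 S16-a->S5 S16-b->S16 S17-a->S10 S17-b->S18 S18-a->S19 S18-b->S18 S19-a->S13 S19-b->S0

Run two small machines in parallel and take their product. The first has 5 states tracking the count of `a`s modulo 5; the second has 4 states tracking whether and how much of `aab` has been seen. A product state is a pair (one from each), accepting exactly when both do.
With 20 states:
          a    b  
>  S0     S1   S0 
   S1     S2   S3 
   S2     S4   S5 
   S3     S6   S3 
   S4     S7   S8 
 * S5     S8   S5 
   S6     S4   S9 
   S7    S10  S11 
   S8    S11   S8 
   S9    S12   S9 
   S10   S13  S14 
   S11   S14  S11 
   S12    S7  S15 
   S13    S2  S16 
   S14   S16  S14 
   S15   S17  S15 
   S16    S5  S16 
   S17   S10  S18 
   S18   S19  S18 
   S19   S13   S0 
(> = start, * = accepting)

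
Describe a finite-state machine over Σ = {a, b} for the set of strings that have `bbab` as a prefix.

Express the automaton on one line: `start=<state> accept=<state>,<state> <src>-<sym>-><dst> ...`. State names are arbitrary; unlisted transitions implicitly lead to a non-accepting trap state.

start=q0 accept=q4 q0-a->q5 q0-b->q1 q1-a->q5 q1-b->q2 q2-a->q3 q2-b->q5 q3-a->q5 q3-b->q4 q4-a->q4 q4-b->q4 q5-a->q5 q5-b->q5

Check the first 4 symbols one by one: q0 through q3 record how many have matched `bbab` so far; any wrong symbol goes to the dead state q5. After all 4 match we enter the accepting sink q4.
6 states suffice.
        a   b  
>  q0   q5  q1 
   q1   q5  q2 
   q2   q3  q5 
   q3   q5  q4 
 * q4   q4  q4 
   q5   q5  q5 
(> = start, * = accepting)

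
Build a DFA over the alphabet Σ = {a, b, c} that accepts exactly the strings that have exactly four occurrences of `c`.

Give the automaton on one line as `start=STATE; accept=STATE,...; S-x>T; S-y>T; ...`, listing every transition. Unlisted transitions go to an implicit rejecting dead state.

Count `c`s, saturating at 5: states q0 through q4 mean 0 through 4 `c`s seen; q5 means more than 4. Each `c` increments (capped at q5); other symbols loop. Accept from {q4}.
With 6 states:
        a   b   c  
>  q0   q0  q0  q1 
   q1   q1  q1  q2 
   q2   q2  q2  q3 
   q3   q3  q3  q4 
 * q4   q4  q4  q5 
   q5   q5  q5  q5 
(> = start, * = accepting)

start=q0; accept=q4; q0-a>q0; q0-b>q0; q0-c>q1; q1-a>q1; q1-b>q1; q1-c>q2; q2-a>q2; q2-b>q2; q2-c>q3; q3-a>q3; q3-b>q3; q3-c>q4; q4-a>q4; q4-b>q4; q4-c>q5; q5-a>q5; q5-b>q5; q5-c>q5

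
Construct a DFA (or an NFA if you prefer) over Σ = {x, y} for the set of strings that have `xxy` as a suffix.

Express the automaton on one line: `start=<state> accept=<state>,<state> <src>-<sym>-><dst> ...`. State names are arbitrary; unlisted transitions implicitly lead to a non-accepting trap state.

Remember how much of `xxy` the current input suffix matches. State q0 means no match yet; q1 means the last symbol is `x`; q2 means the last 2 symbols are `xx`; q3 means the last 3 symbols are `xxy`. Only q3 accepts. On a mismatch, fall back to the longest proper suffix that is still a prefix of `xxy`.
A 4-state machine:
        x   y  
>  q0   q1  q0 
   q1   q2  q0 
   q2   q2  q3 
 * q3   q1  q0 
(> = start, * = accepting)

start=q0 accept=q3 q0-x->q1 q0-y->q0 q1-x->q2 q1-y->q0 q2-x->q2 q2-y->q3 q3-x->q1 q3-y->q0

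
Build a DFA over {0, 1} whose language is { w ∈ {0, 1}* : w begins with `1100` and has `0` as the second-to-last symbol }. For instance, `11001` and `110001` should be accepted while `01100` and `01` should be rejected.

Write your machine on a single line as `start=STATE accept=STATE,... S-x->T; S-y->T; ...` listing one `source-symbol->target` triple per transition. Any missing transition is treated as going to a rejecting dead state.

Build one automaton per condition and run them in lockstep. One (6 states) tracks whether the input so far still matches the prefix `1100`; the other (7 states) tracks the last 2 symbols read. Each combined state is a pair, one component from each; accept when both components accept. Equivalent product states are then merged.
With 9 states:
        0   1  
>  q0   q1  q2 
   q1   q1  q1 
   q2   q1  q3 
   q3   q4  q1 
   q4   q5  q1 
 * q5   q5  q6 
 * q6   q7  q8 
   q7   q5  q6 
   q8   q7  q8 
(> = start, * = accepting)

start=q0; accept=q5,q6; q0-0->q1; q0-1->q2; q1-0->q1; q1-1->q1; q2-0->q1; q2-1->q3; q3-0->q4; q3-1->q1; q4-0->q5; q4-1->q1; q5-0->q5; q5-1->q6; q6-0->q7; q6-1->q8; q7-0->q5; q7-1->q6; q8-0->q7; q8-1->q8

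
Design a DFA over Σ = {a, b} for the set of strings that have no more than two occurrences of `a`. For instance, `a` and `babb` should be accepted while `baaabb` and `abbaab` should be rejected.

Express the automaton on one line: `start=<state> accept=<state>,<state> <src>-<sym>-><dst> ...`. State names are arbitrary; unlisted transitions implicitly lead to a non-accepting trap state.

Count `a`s, saturating at 3: states S0 through S2 mean 0 through 2 `a`s seen; S3 means more than 2. Each `a` increments (capped at S3); other symbols loop. Accept from {S0, S1, S2}.
        a   b  
>* S0   S1  S0 
 * S1   S2  S1 
 * S2   S3  S2 
   S3   S3  S3 
(> = start, * = accepting)

start=S0 accept=S0,S1,S2 S0-a->S1 S0-b->S0 S1-a->S2 S1-b->S1 S2-a->S3 S2-b->S2 S3-a->S3 S3-b->S3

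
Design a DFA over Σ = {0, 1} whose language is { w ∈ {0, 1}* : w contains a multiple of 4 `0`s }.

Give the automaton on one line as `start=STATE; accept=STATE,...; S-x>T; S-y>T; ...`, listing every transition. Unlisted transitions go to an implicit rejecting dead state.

Keep the running count of `0`s modulo 4: each `0` advances along the cycle A → B → C → D → A while other symbols loop. Accept at A.
4 states suffice.
       0  1 
>* A   B  A 
   B   C  B 
   C   D  C 
   D   A  D 
(> = start, * = accepting)

start=A; accept=A; A-0>B; A-1>A; B-0>C; B-1>B; C-0>D; C-1>C; D-0>A; D-1>D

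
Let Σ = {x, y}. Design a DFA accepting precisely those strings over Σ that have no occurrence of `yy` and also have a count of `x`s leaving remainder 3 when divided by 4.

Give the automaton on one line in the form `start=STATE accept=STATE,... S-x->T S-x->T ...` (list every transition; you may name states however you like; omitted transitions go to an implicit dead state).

start=q0 accept=q6,q8 q0-x->q1 q0-y->q2 q1-x->q3 q1-y->q4 q2-x->q1 q2-y->q5 q3-x->q6 q3-y->q7 q4-x->q3 q4-y->q5 q5-x->q5 q5-y->q5 q6-x->q0 q6-y->q8 q7-x->q6 q7-y->q5 q8-x->q0 q8-y->q5

Run two small machines in parallel and take their product. One (3 states) tracks partial matches of the forbidden pattern `yy`; the other (4 states) tracks the count of `x`s modulo 4. Each combined state is a pair, one component from each; accept when both components accept. Equivalent product states are then merged.
9 states suffice.
        x   y  
>  q0   q1  q2 
   q1   q3  q4 
   q2   q1  q5 
   q3   q6  q7 
   q4   q3  q5 
   q5   q5  q5 
 * q6   q0  q8 
   q7   q6  q5 
 * q8   q0  q5 
(> = start, * = accepting)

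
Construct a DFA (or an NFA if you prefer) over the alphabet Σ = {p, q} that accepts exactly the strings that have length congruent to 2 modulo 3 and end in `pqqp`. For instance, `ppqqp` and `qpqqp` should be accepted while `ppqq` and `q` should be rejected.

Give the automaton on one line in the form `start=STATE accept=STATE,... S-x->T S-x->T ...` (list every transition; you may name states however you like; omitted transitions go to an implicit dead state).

start=S0 accept=S6 S0-p->S1 S0-q->S1 S1-p->S2 S1-q->S3 S2-p->S0 S2-q->S4 S3-p->S0 S3-q->S0 S4-p->S1 S4-q->S5 S5-p->S6 S5-q->S3 S6-p->S0 S6-q->S4

Build one automaton per condition and run them in lockstep. The first has 3 states tracking the input length modulo 3; the second has 5 states tracking how much of the suffix `pqqp` has currently been matched. A product state is a pair (one from each), accepting exactly when both do. Minimizing collapses redundant product states.
        p   q  
>  S0   S1  S1 
   S1   S2  S3 
   S2   S0  S4 
   S3   S0  S0 
   S4   S1  S5 
   S5   S6  S3 
 * S6   S0  S4 
(> = start, * = accepting)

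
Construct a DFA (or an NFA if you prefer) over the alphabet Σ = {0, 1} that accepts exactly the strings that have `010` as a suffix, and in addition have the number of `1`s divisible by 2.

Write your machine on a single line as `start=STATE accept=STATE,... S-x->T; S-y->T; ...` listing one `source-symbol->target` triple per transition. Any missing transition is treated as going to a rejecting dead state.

start=q0; accept=q4; q0-0->q0; q0-1->q1; q1-0->q2; q1-1->q0; q2-0->q2; q2-1->q3; q3-0->q4; q3-1->q1; q4-0->q0; q4-1->q1

Run two small machines in parallel and take their product. One (4 states) tracks how much of the suffix `010` has currently been matched; the other (2 states) tracks the count of `1`s modulo 2. Each combined state is a pair, one component from each; accept when both components accept. Equivalent product states are then merged.
With 5 states:
        0   1  
>  q0   q0  q1 
   q1   q2  q0 
   q2   q2  q3 
   q3   q4  q1 
 * q4   q0  q1 
(> = start, * = accepting)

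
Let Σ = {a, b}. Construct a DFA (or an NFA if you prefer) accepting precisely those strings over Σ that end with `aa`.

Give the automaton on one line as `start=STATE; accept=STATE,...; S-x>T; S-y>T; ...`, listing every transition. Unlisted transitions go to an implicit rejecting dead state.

start=S0; accept=S2; S0-a>S1; S0-b>S0; S1-a>S2; S1-b>S0; S2-a>S2; S2-b>S0

Let each state record the length of the longest suffix of the input read so far that is also a prefix of `aa`. S1 means the last symbol is `a`; S2 means the last 2 symbols are `aa`. Accept only at S2, where the string currently ends in `aa`.
        a   b  
>  S0   S1  S0 
   S1   S2  S0 
 * S2   S2  S0 
(> = start, * = accepting)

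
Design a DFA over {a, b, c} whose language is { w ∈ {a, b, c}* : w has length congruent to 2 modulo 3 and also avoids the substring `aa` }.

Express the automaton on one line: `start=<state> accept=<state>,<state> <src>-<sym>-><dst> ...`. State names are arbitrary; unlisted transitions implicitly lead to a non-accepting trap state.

Handle the two conditions separately and then intersect. The first has 3 states tracking the input length modulo 3; the second has 3 states tracking partial matches of the forbidden pattern `aa`. A product state is a pair (one from each), accepting exactly when both do. Equivalent product states are then merged.
        a   b   c  
>  S0   S1  S2  S2 
   S1   S3  S4  S4 
   S2   S5  S4  S4 
   S3   S3  S3  S3 
 * S4   S6  S0  S0 
 * S5   S3  S0  S0 
   S6   S3  S2  S2 
(> = start, * = accepting)

start=S0 accept=S4,S5 S0-a->S1 S0-b->S2 S0-c->S2 S1-a->S3 S1-b->S4 S1-c->S4 S2-a->S5 S2-b->S4 S2-c->S4 S3-a->S3 S3-b->S3 S3-c->S3 S4-a->S6 S4-b->S0 S4-c->S0 S5-a->S3 S5-b->S0 S5-c->S0 S6-a->S3 S6-b->S2 S6-c->S2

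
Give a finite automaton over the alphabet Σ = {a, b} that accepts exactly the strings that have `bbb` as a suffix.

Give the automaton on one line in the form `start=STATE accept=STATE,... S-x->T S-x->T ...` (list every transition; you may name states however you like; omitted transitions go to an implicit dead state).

Remember how much of `bbb` the current input suffix matches. State q0 means no match yet; q1 means the last symbol is `b`; q2 means the last 2 symbols are `bb`; q3 means the last 3 symbols are `bbb`. Only q3 accepts. On a mismatch, fall back to the longest proper suffix that is still a prefix of `bbb`.
4 states suffice.
        a   b  
>  q0   q0  q1 
   q1   q0  q2 
   q2   q0  q3 
 * q3   q0  q3 
(> = start, * = accepting)

start=q0 accept=q3 q0-a->q0 q0-b->q1 q1-a->q0 q1-b->q2 q2-a->q0 q2-b->q3 q3-a->q0 q3-b->q3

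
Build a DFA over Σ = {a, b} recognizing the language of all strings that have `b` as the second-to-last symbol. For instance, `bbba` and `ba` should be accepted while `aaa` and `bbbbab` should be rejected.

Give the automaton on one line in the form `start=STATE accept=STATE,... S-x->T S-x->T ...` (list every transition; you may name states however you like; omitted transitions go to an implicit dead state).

Because acceptance depends on a position counted from the end, the machine has to buffer the most recent 2 symbols. Make each state the string of the last up-to-2 symbols read; on input `x` shift the window left and append `x`. Accept when the buffered window has length 2 and begins with `b`.
7 states suffice.
        a   b  
>  q0   q1  q2 
   q1   q3  q4 
   q2   q5  q6 
   q3   q3  q4 
   q4   q5  q6 
 * q5   q3  q4 
 * q6   q5  q6 
(> = start, * = accepting)

start=q0 accept=q5,q6 q0-a->q1 q0-b->q2 q1-a->q3 q1-b->q4 q2-a->q5 q2-b->q6 q3-a->q3 q3-b->q4 q4-a->q5 q4-b->q6 q5-a->q3 q5-b->q4 q6-a->q5 q6-b->q6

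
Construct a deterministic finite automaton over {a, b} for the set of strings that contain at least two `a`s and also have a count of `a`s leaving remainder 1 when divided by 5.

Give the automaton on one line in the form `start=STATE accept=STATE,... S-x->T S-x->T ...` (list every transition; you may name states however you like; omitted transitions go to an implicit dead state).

start=q0 accept=q6 q0-a->q1 q0-b->q0 q1-a->q2 q1-b->q1 q2-a->q3 q2-b->q2 q3-a->q4 q3-b->q3 q4-a->q5 q4-b->q4 q5-a->q6 q5-b->q5 q6-a->q2 q6-b->q6

Build one automaton per condition and run them in lockstep. One (4 states) tracks the count of `a`s, saturating at 3; the other (5 states) tracks the count of `a`s modulo 5. Each combined state is a pair, one component from each; accept when both components accept. Equivalent product states are then merged.
With 7 states:
        a   b  
>  q0   q1  q0 
   q1   q2  q1 
   q2   q3  q2 
   q3   q4  q3 
   q4   q5  q4 
   q5   q6  q5 
 * q6   q2  q6 
(> = start, * = accepting)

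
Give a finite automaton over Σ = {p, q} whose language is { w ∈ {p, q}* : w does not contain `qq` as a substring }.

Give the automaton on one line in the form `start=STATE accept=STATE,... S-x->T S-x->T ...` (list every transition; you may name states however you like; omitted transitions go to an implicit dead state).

Track partial matches of the forbidden pattern `qq`. State S2 is a dead state reached once `qq` has occurred; every other state accepts. S0 means no part of `qq` is currently matched.
        p   q  
>* S0   S0  S1 
 * S1   S0  S2 
   S2   S2  S2 
(> = start, * = accepting)

start=S0 accept=S0,S1 S0-p->S0 S0-q->S1 S1-p->S0 S1-q->S2 S2-p->S2 S2-q->S2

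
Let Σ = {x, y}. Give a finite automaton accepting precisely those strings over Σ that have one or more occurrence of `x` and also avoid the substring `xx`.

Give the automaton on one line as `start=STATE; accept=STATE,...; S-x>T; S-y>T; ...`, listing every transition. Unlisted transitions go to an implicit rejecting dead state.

start=q0; accept=q1,q3; q0-x>q1; q0-y>q0; q1-x>q2; q1-y>q3; q2-x>q2; q2-y>q2; q3-x>q1; q3-y>q3

Build one automaton per condition and run them in lockstep. The first has 3 states tracking the count of `x`s, saturating at 2; the second has 3 states tracking partial matches of the forbidden pattern `xx`. A product state is a pair (one from each), accepting exactly when both do. After merging equivalent states the machine shrinks.
4 states suffice.
        x   y  
>  q0   q1  q0 
 * q1   q2  q3 
   q2   q2  q2 
 * q3   q1  q3 
(> = start, * = accepting)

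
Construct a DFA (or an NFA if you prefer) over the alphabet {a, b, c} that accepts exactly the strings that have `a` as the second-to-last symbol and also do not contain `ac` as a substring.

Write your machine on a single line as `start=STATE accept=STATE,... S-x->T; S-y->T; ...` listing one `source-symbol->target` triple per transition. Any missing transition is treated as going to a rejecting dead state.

start=S0; accept=S4,S5; S0-a->S1; S0-b->S2; S0-c->S3; S1-a->S4; S1-b->S5; S1-c->S6; S2-a->S7; S2-b->S8; S2-c->S9; S3-a->S10; S3-b->S11; S3-c->S12; S4-a->S4; S4-b->S5; S4-c->S6; S5-a->S7; S5-b->S8; S5-c->S9; S6-a->S13; S6-b->S14; S6-c->S15; S7-a->S4; S7-b->S5; S7-c->S6; S8-a->S7; S8-b->S8; S8-c->S9; S9-a->S10; S9-b->S11; S9-c->S12; S10-a->S4; S10-b->S5; S10-c->S6; S11-a->S7; S11-b->S8; S11-c->S9; S12-a->S10; S12-b->S11; S12-c->S12; S13-a->S16; S13-b->S17; S13-c->S6; S14-a->S18; S14-b->S19; S14-c->S20; S15-a->S13; S15-b->S14; S15-c->S15; S16-a->S16; S16-b->S17; S16-c->S6; S17-a->S18; S17-b->S19; S17-c->S20; S18-a->S16; S18-b->S17; S18-c->S6; S19-a->S18; S19-b->S19; S19-c->S20; S20-a->S13; S20-b->S14; S20-c->S15

Handle the two conditions separately and then intersect. The first has 13 states tracking the last 2 symbols read; the second has 3 states tracking partial matches of the forbidden pattern `ac`. A product state is a pair (one from each), accepting exactly when both do.
With 21 states:
          a    b    c  
>  S0     S1   S2   S3 
   S1     S4   S5   S6 
   S2     S7   S8   S9 
   S3    S10  S11  S12 
 * S4     S4   S5   S6 
 * S5     S7   S8   S9 
   S6    S13  S14  S15 
   S7     S4   S5   S6 
   S8     S7   S8   S9 
   S9    S10  S11  S12 
   S10    S4   S5   S6 
   S11    S7   S8   S9 
   S12   S10  S11  S12 
   S13   S16  S17   S6 
   S14   S18  S19  S20 
   S15   S13  S14  S15 
   S16   S16  S17   S6 
   S17   S18  S19  S20 
   S18   S16  S17   S6 
   S19   S18  S19  S20 
   S20   S13  S14  S15 
(> = start, * = accepting)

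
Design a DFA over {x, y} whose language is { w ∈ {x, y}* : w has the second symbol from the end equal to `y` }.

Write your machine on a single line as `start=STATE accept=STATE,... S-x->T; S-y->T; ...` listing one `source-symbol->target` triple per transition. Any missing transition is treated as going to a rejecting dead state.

start=A; accept=F,G; A-x->B; A-y->C; B-x->D; B-y->E; C-x->F; C-y->G; D-x->D; D-y->E; E-x->F; E-y->G; F-x->D; F-y->E; G-x->F; G-y->G

A DFA must remember the last 2 symbols (since which symbol is second-to-last isn't known until the input ends). Use one state per possible window of the last ≤2 symbols; accept from those whose window starts with `y`.
       x  y 
>  A   B  C 
   B   D  E 
   C   F  G 
   D   D  E 
   E   F  G 
 * F   D  E 
 * G   F  G 
(> = start, * = accepting)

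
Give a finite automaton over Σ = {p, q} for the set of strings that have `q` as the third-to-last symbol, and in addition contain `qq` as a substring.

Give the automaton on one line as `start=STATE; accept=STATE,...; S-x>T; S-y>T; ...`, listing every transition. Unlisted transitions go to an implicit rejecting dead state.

start=S0; accept=S3,S4,S5,S6; S0-p>S0; S0-q>S1; S1-p>S0; S1-q>S2; S2-p>S3; S2-q>S4; S3-p>S5; S3-q>S6; S4-p>S3; S4-q>S4; S5-p>S7; S5-q>S8; S6-p>S9; S6-q>S2; S7-p>S7; S7-q>S8; S8-p>S9; S8-q>S2; S9-p>S5; S9-q>S6

Handle the two conditions separately and then intersect. One (15 states) tracks the last 3 symbols read; the other (3 states) tracks whether and how much of `qq` has been seen. Each combined state is a pair, one component from each; accept when both components accept. After merging equivalent states the machine shrinks.
With 10 states:
        p   q  
>  S0   S0  S1 
   S1   S0  S2 
   S2   S3  S4 
 * S3   S5  S6 
 * S4   S3  S4 
 * S5   S7  S8 
 * S6   S9  S2 
   S7   S7  S8 
   S8   S9  S2 
   S9   S5  S6 
(> = start, * = accepting)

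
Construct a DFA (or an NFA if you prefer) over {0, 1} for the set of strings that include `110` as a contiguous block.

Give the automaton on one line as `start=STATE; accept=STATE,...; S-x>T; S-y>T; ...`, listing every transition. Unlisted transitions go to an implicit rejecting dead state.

States q0..q2 record the length of the longest prefix of `110` that matches the current input suffix. Reaching q3 means `110` has been seen, and we stay there forever. Accept from q3.
4 states suffice.
        0   1  
>  q0   q0  q1 
   q1   q0  q2 
   q2   q3  q2 
 * q3   q3  q3 
(> = start, * = accepting)

start=q0; accept=q3; q0-0>q0; q0-1>q1; q1-0>q0; q1-1>q2; q2-0>q3; q2-1>q2; q3-0>q3; q3-1>q3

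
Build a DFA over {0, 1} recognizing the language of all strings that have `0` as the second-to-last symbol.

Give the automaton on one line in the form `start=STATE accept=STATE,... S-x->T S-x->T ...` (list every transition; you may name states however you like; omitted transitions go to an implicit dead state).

start=q0 accept=q3,q4 q0-0->q1 q0-1->q2 q1-0->q3 q1-1->q4 q2-0->q5 q2-1->q6 q3-0->q3 q3-1->q4 q4-0->q5 q4-1->q6 q5-0->q3 q5-1->q4 q6-0->q5 q6-1->q6

Because acceptance depends on a position counted from the end, the machine has to buffer the most recent 2 symbols. Make each state the string of the last up-to-2 symbols read; on input `x` shift the window left and append `x`. Accept when the buffered window has length 2 and begins with `0`.
7 states suffice.
        0   1  
>  q0   q1  q2 
   q1   q3  q4 
   q2   q5  q6 
 * q3   q3  q4 
 * q4   q5  q6 
   q5   q3  q4 
   q6   q5  q6 
(> = start, * = accepting)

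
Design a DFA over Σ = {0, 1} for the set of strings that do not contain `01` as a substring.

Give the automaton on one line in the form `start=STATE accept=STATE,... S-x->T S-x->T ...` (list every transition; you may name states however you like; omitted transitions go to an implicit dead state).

start=S0 accept=S0,S1 S0-0->S1 S0-1->S0 S1-0->S1 S1-1->S2 S2-0->S2 S2-1->S2

This is the complement of 'contains `01`'. Use the same substring-matching states — S0 through S2 holding how much of `01` has just been matched — but flip the accepting set: everything except the trap S2 accepts.
A 3-state machine:
        0   1  
>* S0   S1  S0 
 * S1   S1  S2 
   S2   S2  S2 
(> = start, * = accepting)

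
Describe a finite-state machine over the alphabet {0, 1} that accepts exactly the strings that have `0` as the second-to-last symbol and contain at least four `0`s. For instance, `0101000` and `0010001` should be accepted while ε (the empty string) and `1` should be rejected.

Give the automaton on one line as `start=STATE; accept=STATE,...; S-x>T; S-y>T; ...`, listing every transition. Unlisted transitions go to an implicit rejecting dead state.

start=q0; accept=q11,q15,q16,q19; q0-0>q1; q0-1>q2; q1-0>q3; q1-1>q4; q2-0>q5; q2-1>q6; q3-0>q7; q3-1>q8; q4-0>q9; q4-1>q10; q5-0>q3; q5-1>q4; q6-0>q5; q6-1>q6; q7-0>q11; q7-1>q12; q8-0>q13; q8-1>q14; q9-0>q7; q9-1>q8; q10-0>q9; q10-1>q10; q11-0>q15; q11-1>q16; q12-0>q17; q12-1>q18; q13-0>q11; q13-1>q12; q14-0>q13; q14-1>q14; q15-0>q15; q15-1>q19; q16-0>q20; q16-1>q21; q17-0>q15; q17-1>q16; q18-0>q17; q18-1>q18; q19-0>q20; q19-1>q22; q20-0>q15; q20-1>q19; q21-0>q20; q21-1>q21; q22-0>q20; q22-1>q22

Run two small machines in parallel and take their product. The first has 7 states tracking the last 2 symbols read; the second has 6 states tracking the count of `0`s, saturating at 5. A product state is a pair (one from each), accepting exactly when both do.
23 states suffice.
          0    1  
>  q0     q1   q2 
   q1     q3   q4 
   q2     q5   q6 
   q3     q7   q8 
   q4     q9  q10 
   q5     q3   q4 
   q6     q5   q6 
   q7    q11  q12 
   q8    q13  q14 
   q9     q7   q8 
   q10    q9  q10 
 * q11   q15  q16 
   q12   q17  q18 
   q13   q11  q12 
   q14   q13  q14 
 * q15   q15  q19 
 * q16   q20  q21 
   q17   q15  q16 
   q18   q17  q18 
 * q19   q20  q22 
   q20   q15  q19 
   q21   q20  q21 
   q22   q20  q22 
(> = start, * = accepting)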